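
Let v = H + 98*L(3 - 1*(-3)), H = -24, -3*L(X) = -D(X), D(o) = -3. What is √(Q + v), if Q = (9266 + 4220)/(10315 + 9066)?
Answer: 2*I*√11391163369/19381 ≈ 11.014*I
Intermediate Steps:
L(X) = -1 (L(X) = -(-1)*(-3)/3 = -⅓*3 = -1)
v = -122 (v = -24 + 98*(-1) = -24 - 98 = -122)
Q = 13486/19381 ≈ 0.69584
√(Q + v) = √(13486/19381 - 122) = √(-2350996/19381) = 2*I*√11391163369/19381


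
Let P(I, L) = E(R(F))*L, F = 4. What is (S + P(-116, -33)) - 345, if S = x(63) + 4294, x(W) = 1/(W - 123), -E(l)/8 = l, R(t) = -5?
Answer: 157739/60 ≈ 2629.0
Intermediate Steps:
E(l) = -8*l
x(W) = 1/(-123 + W)
P(I, L) = 40*L (P(I, L) = (-8*(-5))*L = 40*L)
S = 257639/60 (S = 1/(-123 + 63) + 4294 = 1/(-60) + 4294 = -1/60 + 4294 = 257639/60 ≈ 4294.0)
(S + P(-116, -33)) - 345 = (257639/60 + 40*(-33)) - 345 = (257639/60 - 1320) - 345 = 178439/60 - 345 = 157739/60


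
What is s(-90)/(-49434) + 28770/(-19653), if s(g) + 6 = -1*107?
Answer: -473331797/323842134 ≈ -1.4616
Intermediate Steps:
s(g) = -113 (s(g) = -6 - 1*107 = -6 - 107 = -113)
s(-90)/(-49434) + 28770/(-19653) = -113/(-49434) + 28770/(-19653) = -113*(-1/49434) + 28770*(-1/19653) = 113/49434 - 9590/6551 = -473331797/323842134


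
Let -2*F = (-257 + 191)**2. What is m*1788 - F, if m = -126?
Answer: -223110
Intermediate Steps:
F = -2178 (F = -(-257 + 191)**2/2 = -1/2*(-66)**2 = -1/2*4356 = -2178)
m*1788 - F = -126*1788 - 1*(-2178) = -225288 + 2178 = -223110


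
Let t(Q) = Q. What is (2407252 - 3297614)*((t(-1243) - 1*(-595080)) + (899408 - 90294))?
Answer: -1249134258262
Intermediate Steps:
(2407252 - 3297614)*((t(-1243) - 1*(-595080)) + (899408 - 90294)) = (2407252 - 3297614)*((-1243 - 1*(-595080)) + (899408 - 90294)) = -890362*((-1243 + 595080) + 809114) = -890362*(593837 + 809114) = -890362*1402951 = -1249134258262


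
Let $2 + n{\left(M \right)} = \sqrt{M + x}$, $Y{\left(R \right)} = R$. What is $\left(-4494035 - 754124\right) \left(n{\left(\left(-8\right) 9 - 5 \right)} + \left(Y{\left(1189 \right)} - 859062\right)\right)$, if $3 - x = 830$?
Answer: $4502264402125 - 10496318 i \sqrt{226} \approx 4.5023 \cdot 10^{12} - 1.5779 \cdot 10^{8} i$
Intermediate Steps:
$x = -827$ ($x = 3 - 830 = -827$)
$n{\left(M \right)} = -2 + \sqrt{-827 + M}$ ($n{\left(M \right)} = -2 + \sqrt{M - 827} = -2 + \sqrt{-827 + M}$)
$\left(-4494035 - 754124\right) \left(n{\left(\left(-8\right) 9 - 5 \right)} + \left(Y{\left(1189 \right)} - 859062\right)\right) = \left(-4494035 - 754124\right) \left(\left(-2 + \sqrt{-827 - 77}\right) + \left(1189 - 859062\right)\right) = - 5248159 \left(\left(-2 + \sqrt{-827 - 77}\right) - 857873\right) = - 5248159 \left(\left(-2 + \sqrt{-904}\right) - 857873\right) = - 5248159 \left(\left(-2 + 2 i \sqrt{226}\right) - 857873\right) = - 5248159 \left(-857875 + 2 i \sqrt{226}\right) = 4502264402125 - 10496318 i \sqrt{226}$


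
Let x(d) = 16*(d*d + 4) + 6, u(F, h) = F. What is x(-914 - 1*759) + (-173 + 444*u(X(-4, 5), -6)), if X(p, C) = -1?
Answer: 44782317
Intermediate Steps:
x(d) = 70 + 16*d**2 (x(d) = 16*(d**2 + 4) + 6 = 16*(4 + d**2) + 6 = (64 + 16*d**2) + 6 = 70 + 16*d**2)
x(-914 - 1*759) + (-173 + 444*u(X(-4, 5), -6)) = (70 + 16*(-914 - 1*759)**2) + (-173 + 444*(-1)) = (70 + 16*(-914 - 759)**2) + (-173 - 444) = (70 + 16*(-1673)**2) - 617 = (70 + 16*2798929) - 617 = (70 + 44782864) - 617 = 44782934 - 617 = 44782317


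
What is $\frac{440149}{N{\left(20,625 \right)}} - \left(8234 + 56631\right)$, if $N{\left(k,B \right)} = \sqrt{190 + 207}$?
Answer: $-64865 + \frac{440149 \sqrt{397}}{397} \approx -42775.0$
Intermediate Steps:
$N{\left(k,B \right)} = \sqrt{397}$
$\frac{440149}{N{\left(20,625 \right)}} - \left(8234 + 56631\right) = \frac{440149}{\sqrt{397}} - \left(8234 + 56631\right) = 440149 \frac{\sqrt{397}}{397} - 64865 = \frac{440149 \sqrt{397}}{397} - 64865 = -64865 + \frac{440149 \sqrt{397}}{397}$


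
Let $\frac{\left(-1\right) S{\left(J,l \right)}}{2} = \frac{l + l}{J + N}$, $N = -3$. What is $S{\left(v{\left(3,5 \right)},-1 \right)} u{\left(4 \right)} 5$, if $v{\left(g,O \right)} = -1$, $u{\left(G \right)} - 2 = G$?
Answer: $-30$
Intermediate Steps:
$u{\left(G \right)} = 2 + G$
$S{\left(J,l \right)} = - \frac{4 l}{-3 + J}$ ($S{\left(J,l \right)} = - 2 \frac{l + l}{J - 3} = - 2 \frac{2 l}{-3 + J} = - \frac{4 l}{-3 + J}$)
$S{\left(v{\left(3,5 \right)},-1 \right)} u{\left(4 \right)} 5 = \left(-4\right) \left(-1\right) \frac{1}{-3 - 1} \left(2 + 4\right) 5 = \left(-4\right) \left(-1\right) \frac{1}{-4} \cdot 6 \cdot 5 = \left(-4\right) \left(-1\right) \left(- \frac{1}{4}\right) 6 \cdot 5 = \left(-1\right) 6 \cdot 5 = \left(-6\right) 5 = -30$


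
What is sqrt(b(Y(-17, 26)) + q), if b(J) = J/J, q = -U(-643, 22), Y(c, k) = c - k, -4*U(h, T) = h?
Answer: 3*I*sqrt(71)/2 ≈ 12.639*I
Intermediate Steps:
U(h, T) = -h/4
q = -643/4 (q = -(-1)*(-643)/4 = -1*643/4 = -643/4 ≈ -160.75)
b(J) = 1
sqrt(b(Y(-17, 26)) + q) = sqrt(1 - 643/4) = sqrt(-639/4) = 3*I*sqrt(71)/2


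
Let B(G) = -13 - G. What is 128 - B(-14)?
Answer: 127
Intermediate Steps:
128 - B(-14) = 128 - (-13 - 1*(-14)) = 128 - (-13 + 14) = 128 - 1*1 = 128 - 1 = 127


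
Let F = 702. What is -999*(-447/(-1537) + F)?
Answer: -1078341579/1537 ≈ -7.0159e+5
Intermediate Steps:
-999*(-447/(-1537) + F) = -999*(-447/(-1537) + 702) = -999*(-447*(-1/1537) + 702) = -999*(447/1537 + 702) = -999*1079421/1537 = -1078341579/1537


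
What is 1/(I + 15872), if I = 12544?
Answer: 1/28416 ≈ 3.5191e-5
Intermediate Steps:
1/(I + 15872) = 1/(12544 + 15872) = 1/28416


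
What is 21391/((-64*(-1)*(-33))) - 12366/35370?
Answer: -14494753/1383360 ≈ -10.478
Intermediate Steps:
21391/((-64*(-1)*(-33))) - 12366/35370 = 21391/((-8*(-8)*(-33))) - 12366*1/35370 = 21391/((64*(-33))) - 229/655 = 21391/(-2112) - 229/655 = 21391*(-1/2112) - 229/655 = -21391/2112 - 229/655 = -14494753/1383360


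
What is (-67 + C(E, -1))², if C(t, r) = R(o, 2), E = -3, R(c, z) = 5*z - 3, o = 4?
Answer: 3600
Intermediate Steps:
R(c, z) = -3 + 5*z
C(t, r) = 7 (C(t, r) = -3 + 5*2 = -3 + 10 = 7)
(-67 + C(E, -1))² = (-67 + 7)² = (-60)² = 3600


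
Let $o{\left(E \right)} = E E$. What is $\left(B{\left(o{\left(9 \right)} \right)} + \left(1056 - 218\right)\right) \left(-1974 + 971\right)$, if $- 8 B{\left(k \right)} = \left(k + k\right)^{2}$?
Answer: $\frac{4899655}{2} \approx 2.4498 \cdot 10^{6}$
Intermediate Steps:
$o{\left(E \right)} = E^{2}$
$B{\left(k \right)} = - \frac{k^{2}}{2}$ ($B{\left(k \right)} = - \frac{\left(k + k\right)^{2}}{8} = - \frac{\left(2 k\right)^{2}}{8} = - \frac{4 k^{2}}{8} = - \frac{k^{2}}{2}$)
$\left(B{\left(o{\left(9 \right)} \right)} + \left(1056 - 218\right)\right) \left(-1974 + 971\right) = \left(- \frac{\left(9^{2}\right)^{2}}{2} + \left(1056 - 218\right)\right) \left(-1974 + 971\right) = \left(- \frac{81^{2}}{2} + 838\right) \left(-1003\right) = \left(\left(- \frac{1}{2}\right) 6561 + 838\right) \left(-1003\right) = \left(- \frac{6561}{2} + 838\right) \left(-1003\right) = \left(- \frac{4885}{2}\right) \left(-1003\right) = \frac{4899655}{2}$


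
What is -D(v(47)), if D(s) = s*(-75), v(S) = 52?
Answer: 3900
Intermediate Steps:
D(s) = -75*s
-D(v(47)) = -(-75)*52 = -1*(-3900) = 3900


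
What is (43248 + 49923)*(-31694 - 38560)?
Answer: -6545635434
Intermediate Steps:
(43248 + 49923)*(-31694 - 38560) = 93171*(-70254) = -6545635434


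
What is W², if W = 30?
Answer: 900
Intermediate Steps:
W² = 30² = 900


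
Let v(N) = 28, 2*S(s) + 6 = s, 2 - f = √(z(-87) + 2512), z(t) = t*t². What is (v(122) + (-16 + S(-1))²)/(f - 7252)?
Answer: -5919625/106436982 + 1633*I*√655991/212873964 ≈ -0.055616 + 0.0062132*I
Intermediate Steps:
z(t) = t³
f = 2 - I*√655991 (f = 2 - √((-87)³ + 2512) = 2 - √(-658503 + 2512) = 2 - √(-655991) = 2 - I*√655991 ≈ 2.0 - 809.93*I)
S(s) = -3 + s/2
(v(122) + (-16 + S(-1))²)/(f - 7252) = (28 + (-16 + (-3 + (½)*(-1)))²)/((2 - I*√655991) - 7252) = (28 + (-16 + (-3 - ½))²)/(-7250 - I*√655991) = (28 + (-16 - 7/2)²)/(-7250 - I*√655991) = (28 + (-39/2)²)/(-7250 - I*√655991) = (28 + 1521/4)/(-7250 - I*√655991) = 1633/(4*(-7250 - I*√655991))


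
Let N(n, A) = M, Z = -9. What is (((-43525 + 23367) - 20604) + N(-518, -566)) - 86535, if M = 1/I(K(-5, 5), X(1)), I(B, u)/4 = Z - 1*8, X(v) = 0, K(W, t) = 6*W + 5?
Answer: -8656197/68 ≈ -1.2730e+5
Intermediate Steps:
K(W, t) = 5 + 6*W
I(B, u) = -68 (I(B, u) = 4*(-9 - 1*8) = 4*(-9 - 8) = 4*(-17) = -68)
M = -1/68 (M = 1/(-68) = -1/68 ≈ -0.014706)
N(n, A) = -1/68
(((-43525 + 23367) - 20604) + N(-518, -566)) - 86535 = (((-43525 + 23367) - 20604) - 1/68) - 86535 = ((-20158 - 20604) - 1/68) - 86535 = (-40762 - 1/68) - 86535 = -2771817/68 - 86535 = -8656197/68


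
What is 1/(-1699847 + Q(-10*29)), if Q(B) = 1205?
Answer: -1/1698642 ≈ -5.8871e-7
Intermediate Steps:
1/(-1699847 + Q(-10*29)) = 1/(-1699847 + 1205) = 1/(-1698642) = -1/1698642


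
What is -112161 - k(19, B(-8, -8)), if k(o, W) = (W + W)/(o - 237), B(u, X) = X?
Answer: -12225557/109 ≈ -1.1216e+5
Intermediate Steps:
k(o, W) = 2*W/(-237 + o) (k(o, W) = (2*W)/(-237 + o) = 2*W/(-237 + o))
-112161 - k(19, B(-8, -8)) = -112161 - 2*(-8)/(-237 + 19) = -112161 - 2*(-8)/(-218) = -112161 - 2*(-8)*(-1)/218 = -112161 - 1*8/109 = -112161 - 8/109 = -12225557/109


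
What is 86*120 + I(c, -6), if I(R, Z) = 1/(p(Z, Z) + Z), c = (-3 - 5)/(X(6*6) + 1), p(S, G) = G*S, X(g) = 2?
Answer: 309601/30 ≈ 10320.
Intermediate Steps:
c = -8/3 (c = (-3 - 5)/(2 + 1) = -8/3 ≈ -2.6667)
I(R, Z) = 1/(Z + Z²) (I(R, Z) = 1/(Z*Z + Z) = 1/(Z² + Z) = 1/(Z + Z²))
86*120 + I(c, -6) = 86*120 + 1/((-6)*(1 - 6)) = 10320 - ⅙/(-5) = 10320 - ⅙*(-⅕) = 10320 + 1/30 = 309601/30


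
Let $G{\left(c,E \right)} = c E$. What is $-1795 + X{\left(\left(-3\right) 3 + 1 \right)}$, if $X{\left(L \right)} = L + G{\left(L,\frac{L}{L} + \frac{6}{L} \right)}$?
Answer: $-1805$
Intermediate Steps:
$G{\left(c,E \right)} = E c$
$X{\left(L \right)} = L + L \left(1 + \frac{6}{L}\right)$ ($X{\left(L \right)} = L + \left(\frac{L}{L} + \frac{6}{L}\right) L = L + \left(1 + \frac{6}{L}\right) L = L + L \left(1 + \frac{6}{L}\right)$)
$-1795 + X{\left(\left(-3\right) 3 + 1 \right)} = -1795 + \left(6 + 2 \left(\left(-3\right) 3 + 1\right)\right) = -1795 + \left(6 + 2 \left(-9 + 1\right)\right) = -1795 + \left(6 + 2 \left(-8\right)\right) = -1795 + \left(6 - 16\right) = -1795 - 10 = -1805$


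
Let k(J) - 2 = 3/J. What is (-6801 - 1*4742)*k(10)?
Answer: -265489/10 ≈ -26549.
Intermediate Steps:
k(J) = 2 + 3/J
(-6801 - 1*4742)*k(10) = (-6801 - 1*4742)*(2 + 3/10) = (-6801 - 4742)*(2 + 3*(⅒)) = -11543*(2 + 3/10) = -11543*23/10 = -265489/10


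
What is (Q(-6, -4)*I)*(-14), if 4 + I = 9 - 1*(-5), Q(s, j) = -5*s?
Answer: -4200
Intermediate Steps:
I = 10 (I = -4 + (9 - 1*(-5)) = -4 + (9 + 5) = -4 + 14 = 10)
(Q(-6, -4)*I)*(-14) = (-5*(-6)*10)*(-14) = (30*10)*(-14) = 300*(-14) = -4200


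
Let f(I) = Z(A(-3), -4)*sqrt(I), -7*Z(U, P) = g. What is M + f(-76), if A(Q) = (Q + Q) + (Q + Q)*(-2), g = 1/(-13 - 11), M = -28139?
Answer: -28139 + I*sqrt(19)/84 ≈ -28139.0 + 0.051892*I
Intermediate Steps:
g = -1/24 (g = 1/(-24) = -1/24 ≈ -0.041667)
A(Q) = -2*Q (A(Q) = 2*Q + (2*Q)*(-2) = 2*Q - 4*Q = -2*Q)
Z(U, P) = 1/168 (Z(U, P) = -1/7*(-1/24) = 1/168)
f(I) = sqrt(I)/168
M + f(-76) = -28139 + sqrt(-76)/168 = -28139 + (2*I*sqrt(19))/168 = -28139 + I*sqrt(19)/84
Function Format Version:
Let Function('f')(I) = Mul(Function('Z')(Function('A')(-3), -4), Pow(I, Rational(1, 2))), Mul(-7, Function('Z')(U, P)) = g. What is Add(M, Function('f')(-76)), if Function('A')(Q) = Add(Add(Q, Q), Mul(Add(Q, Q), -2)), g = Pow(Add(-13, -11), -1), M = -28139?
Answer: Add(-28139, Mul(Rational(1, 84), I, Pow(19, Rational(1, 2)))) ≈ Add(-28139., Mul(0.051892, I))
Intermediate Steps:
g = Rational(-1, 24) (g = Pow(-24, -1) = Rational(-1, 24) ≈ -0.041667)
Function('A')(Q) = Mul(-2, Q) (Function('A')(Q) = Add(Mul(2, Q), Mul(Mul(2, Q), -2)) = Add(Mul(2, Q), Mul(-4, Q)) = Mul(-2, Q))
Function('Z')(U, P) = Rational(1, 168) (Function('Z')(U, P) = Mul(Rational(-1, 7), Rational(-1, 24)) = Rational(1, 168))
Function('f')(I) = Mul(Rational(1, 168), Pow(I, Rational(1, 2)))
Add(M, Function('f')(-76)) = Add(-28139, Mul(Rational(1, 168), Pow(-76, Rational(1, 2)))) = Add(-28139, Mul(Rational(1, 168), Mul(2, I, Pow(19, Rational(1, 2))))) = Add(-28139, Mul(Rational(1, 84), I, Pow(19, Rational(1, 2))))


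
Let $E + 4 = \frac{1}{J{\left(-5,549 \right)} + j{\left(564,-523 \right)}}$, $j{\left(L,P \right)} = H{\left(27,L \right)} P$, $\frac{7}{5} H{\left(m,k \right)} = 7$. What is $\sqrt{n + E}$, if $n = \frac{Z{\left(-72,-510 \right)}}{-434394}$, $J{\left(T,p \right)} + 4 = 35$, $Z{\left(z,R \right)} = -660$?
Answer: $\frac{i \sqrt{34988650476071142}}{93539508} \approx 1.9997 i$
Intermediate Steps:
$H{\left(m,k \right)} = 5$ ($H{\left(m,k \right)} = \frac{5}{7} \cdot 7 = 5$)
$J{\left(T,p \right)} = 31$ ($J{\left(T,p \right)} = -4 + 35 = 31$)
$j{\left(L,P \right)} = 5 P$
$E = - \frac{10337}{2584}$ ($E = -4 + \frac{1}{31 + 5 \left(-523\right)} = -4 + \frac{1}{31 - 2615} = -4 + \frac{1}{-2584} = -4 - \frac{1}{2584} = - \frac{10337}{2584} \approx -4.0004$)
$n = \frac{110}{72399}$ ($n = - \frac{660}{-434394} = \left(-660\right) \left(- \frac{1}{434394}\right) = \frac{110}{72399} \approx 0.0015194$)
$\sqrt{n + E} = \sqrt{\frac{110}{72399} - \frac{10337}{2584}} = \sqrt{- \frac{748104223}{187079016}} = \frac{i \sqrt{34988650476071142}}{93539508}$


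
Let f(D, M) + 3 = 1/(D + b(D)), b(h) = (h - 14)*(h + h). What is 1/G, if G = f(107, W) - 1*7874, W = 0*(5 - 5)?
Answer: -20009/157610892 ≈ -0.00012695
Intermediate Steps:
W = 0 (W = 0*0 = 0)
b(h) = 2*h*(-14 + h) (b(h) = (-14 + h)*(2*h) = 2*h*(-14 + h))
f(D, M) = -3 + 1/(D + 2*D*(-14 + D))
G = -157610892/20009 (G = (1 - 6*107² + 81*107)/(107*(-27 + 2*107)) - 1*7874 = (1 - 6*11449 + 8667)/(107*(-27 + 214)) - 7874 = (1/107)*(1 - 68694 + 8667)/187 - 7874 = (1/107)*(1/187)*(-60026) - 7874 = -60026/20009 - 7874 = -157610892/20009 ≈ -7877.0)
1/G = 1/(-157610892/20009) = -20009/157610892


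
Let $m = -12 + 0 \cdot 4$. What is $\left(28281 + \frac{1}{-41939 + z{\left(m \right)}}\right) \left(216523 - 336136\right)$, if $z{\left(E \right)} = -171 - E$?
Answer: $- \frac{142408072481181}{42098} \approx -3.3828 \cdot 10^{9}$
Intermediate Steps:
$m = -12$ ($m = -12 + 0 = -12$)
$\left(28281 + \frac{1}{-41939 + z{\left(m \right)}}\right) \left(216523 - 336136\right) = \left(28281 + \frac{1}{-41939 - 159}\right) \left(216523 - 336136\right) = \left(28281 + \frac{1}{-41939 + \left(-171 + 12\right)}\right) \left(-119613\right) = \left(28281 + \frac{1}{-41939 - 159}\right) \left(-119613\right) = \left(28281 + \frac{1}{-42098}\right) \left(-119613\right) = \left(28281 - \frac{1}{42098}\right) \left(-119613\right) = \frac{1190573537}{42098} \left(-119613\right) = - \frac{142408072481181}{42098}$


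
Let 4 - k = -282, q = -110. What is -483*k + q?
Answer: -138248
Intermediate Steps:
k = 286 (k = 4 - 1*(-282) = 4 + 282 = 286)
-483*k + q = -483*286 - 110 = -138138 - 110 = -138248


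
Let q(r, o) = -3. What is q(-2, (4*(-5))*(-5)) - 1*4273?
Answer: -4276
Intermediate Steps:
q(-2, (4*(-5))*(-5)) - 1*4273 = -3 - 1*4273 = -3 - 4273 = -4276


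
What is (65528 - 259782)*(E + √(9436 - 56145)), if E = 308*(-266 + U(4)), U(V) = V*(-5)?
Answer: 17111446352 - 194254*I*√46709 ≈ 1.7111e+10 - 4.1983e+7*I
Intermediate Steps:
U(V) = -5*V
E = -88088 (E = 308*(-266 - 5*4) = 308*(-266 - 20) = 308*(-286) = -88088)
(65528 - 259782)*(E + √(9436 - 56145)) = (65528 - 259782)*(-88088 + √(9436 - 56145)) = -194254*(-88088 + √(-46709)) = -194254*(-88088 + I*√46709) = 17111446352 - 194254*I*√46709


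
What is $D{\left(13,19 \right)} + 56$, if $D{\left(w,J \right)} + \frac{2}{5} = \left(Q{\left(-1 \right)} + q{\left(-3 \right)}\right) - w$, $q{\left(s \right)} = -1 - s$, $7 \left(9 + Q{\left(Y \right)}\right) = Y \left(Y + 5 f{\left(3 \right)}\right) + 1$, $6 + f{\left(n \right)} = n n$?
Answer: $\frac{1181}{35} \approx 33.743$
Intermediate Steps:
$f{\left(n \right)} = -6 + n^{2}$ ($f{\left(n \right)} = -6 + n n = -6 + n^{2}$)
$Q{\left(Y \right)} = - \frac{62}{7} + \frac{Y \left(15 + Y\right)}{7}$ ($Q{\left(Y \right)} = -9 + \frac{Y \left(Y + 5 \left(-6 + 3^{2}\right)\right) + 1}{7} = -9 + \frac{Y \left(Y + 5 \left(-6 + 9\right)\right) + 1}{7} = -9 + \frac{Y \left(Y + 5 \cdot 3\right) + 1}{7} = -9 + \frac{Y \left(Y + 15\right) + 1}{7} = -9 + \frac{Y \left(15 + Y\right) + 1}{7} = -9 + \frac{1 + Y \left(15 + Y\right)}{7} = -9 + \left(\frac{1}{7} + \frac{Y \left(15 + Y\right)}{7}\right) = - \frac{62}{7} + \frac{Y \left(15 + Y\right)}{7}$)
$D{\left(w,J \right)} = - \frac{324}{35} - w$ ($D{\left(w,J \right)} = - \frac{2}{5} - \left(\frac{62}{7} + w\right) = - \frac{324}{35} - w$)
$D{\left(13,19 \right)} + 56 = \left(- \frac{324}{35} - 13\right) + 56 = - \frac{779}{35} + 56 = \frac{1181}{35}$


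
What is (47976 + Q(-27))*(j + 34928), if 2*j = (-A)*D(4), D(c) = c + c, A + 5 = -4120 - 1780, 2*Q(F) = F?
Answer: 2808108450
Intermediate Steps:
Q(F) = F/2
A = -5905 (A = -5 + (-4120 - 1780) = -5 - 5900 = -5905)
D(c) = 2*c
j = 23620 (j = ((-1*(-5905))*(2*4))/2 = (5905*8)/2 = (½)*47240 = 23620)
(47976 + Q(-27))*(j + 34928) = (47976 + (½)*(-27))*(23620 + 34928) = (47976 - 27/2)*58548 = (95925/2)*58548 = 2808108450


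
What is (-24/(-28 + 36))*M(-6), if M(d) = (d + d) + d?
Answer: 54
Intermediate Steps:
M(d) = 3*d (M(d) = 2*d + d = 3*d)
(-24/(-28 + 36))*M(-6) = (-24/(-28 + 36))*(3*(-6)) = -24/8*(-18) = -24*1/8*(-18) = -3*(-18) = 54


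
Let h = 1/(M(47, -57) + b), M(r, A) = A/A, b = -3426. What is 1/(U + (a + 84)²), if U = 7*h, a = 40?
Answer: 3425/52662793 ≈ 6.5036e-5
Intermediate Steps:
M(r, A) = 1
h = -1/3425 (h = 1/(1 - 3426) = 1/(-3425) = -1/3425 ≈ -0.00029197)
U = -7/3425 (U = 7*(-1/3425) = -7/3425 ≈ -0.0020438)
1/(U + (a + 84)²) = 1/(-7/3425 + (40 + 84)²) = 1/(-7/3425 + 124²) = 1/(-7/3425 + 15376) = 1/(52662793/3425) = 3425/52662793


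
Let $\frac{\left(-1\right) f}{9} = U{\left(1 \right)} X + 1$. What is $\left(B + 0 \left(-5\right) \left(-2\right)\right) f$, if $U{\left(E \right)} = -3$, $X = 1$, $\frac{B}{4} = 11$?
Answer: $792$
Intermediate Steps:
$B = 44$ ($B = 4 \cdot 11 = 44$)
$f = 18$ ($f = - 9 \left(\left(-3\right) 1 + 1\right) = - 9 \left(-3 + 1\right) = \left(-9\right) \left(-2\right) = 18$)
$\left(B + 0 \left(-5\right) \left(-2\right)\right) f = \left(44 + 0 \left(-5\right) \left(-2\right)\right) 18 = \left(44 + 0 \left(-2\right)\right) 18 = \left(44 + 0\right) 18 = 44 \cdot 18 = 792$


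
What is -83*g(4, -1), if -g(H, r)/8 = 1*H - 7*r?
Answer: 7304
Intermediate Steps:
g(H, r) = -8*H + 56*r (g(H, r) = -8*(1*H - 7*r) = -8*(H - 7*r) = -8*H + 56*r)
-83*g(4, -1) = -83*(-8*4 + 56*(-1)) = -83*(-32 - 56) = -83*(-88) = 7304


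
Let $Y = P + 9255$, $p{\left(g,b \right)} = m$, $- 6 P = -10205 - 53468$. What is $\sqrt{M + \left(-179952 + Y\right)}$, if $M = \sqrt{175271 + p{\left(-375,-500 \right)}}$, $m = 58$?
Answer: $\frac{\sqrt{-5763054 + 1188 \sqrt{161}}}{6} \approx 399.58 i$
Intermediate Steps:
$P = \frac{63673}{6}$ ($P = - \frac{-10205 - 53468}{6} = \left(- \frac{1}{6}\right) \left(-63673\right) = \frac{63673}{6} \approx 10612.0$)
$p{\left(g,b \right)} = 58$
$Y = \frac{119203}{6}$ ($Y = \frac{63673}{6} + 9255 = \frac{119203}{6} \approx 19867.0$)
$M = 33 \sqrt{161}$ ($M = \sqrt{175271 + 58} = \sqrt{175329} = 33 \sqrt{161} \approx 418.72$)
$\sqrt{M + \left(-179952 + Y\right)} = \sqrt{33 \sqrt{161} + \left(-179952 + \frac{119203}{6}\right)} = \sqrt{33 \sqrt{161} - \frac{960509}{6}} = \sqrt{- \frac{960509}{6} + 33 \sqrt{161}}$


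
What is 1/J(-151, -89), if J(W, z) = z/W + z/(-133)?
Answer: 20083/25276 ≈ 0.79455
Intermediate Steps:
J(W, z) = -z/133 + z/W (J(W, z) = z/W + z*(-1/133) = z/W - z/133 = -z/133 + z/W)
1/J(-151, -89) = 1/(-1/133*(-89) - 89/(-151)) = 1/(89/133 - 89*(-1/151)) = 1/(89/133 + 89/151) = 1/(25276/20083) = 20083/25276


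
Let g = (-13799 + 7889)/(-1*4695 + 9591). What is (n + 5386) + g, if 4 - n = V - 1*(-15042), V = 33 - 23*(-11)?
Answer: -8110393/816 ≈ -9939.2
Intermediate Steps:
V = 286 (V = 33 + 253 = 286)
n = -15324 (n = 4 - (286 - 1*(-15042)) = 4 - (286 + 15042) = 4 - 1*15328 = 4 - 15328 = -15324)
g = -985/816 (g = -5910/(-4695 + 9591) = -5910/4896 = -5910*1/4896 = -985/816 ≈ -1.2071)
(n + 5386) + g = (-15324 + 5386) - 985/816 = -9938 - 985/816 = -8110393/816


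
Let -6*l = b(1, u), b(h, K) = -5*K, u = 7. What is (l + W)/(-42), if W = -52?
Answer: 277/252 ≈ 1.0992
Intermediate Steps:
l = 35/6 (l = -(-5)*7/6 = -1/6*(-35) = 35/6 ≈ 5.8333)
(l + W)/(-42) = (35/6 - 52)/(-42) = -277/6*(-1/42) = 277/252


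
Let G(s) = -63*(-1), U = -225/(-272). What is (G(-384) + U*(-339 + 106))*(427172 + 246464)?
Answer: -5942985201/68 ≈ -8.7397e+7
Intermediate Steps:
U = 225/272 (U = -225*(-1/272) = 225/272 ≈ 0.82721)
G(s) = 63
(G(-384) + U*(-339 + 106))*(427172 + 246464) = (63 + 225*(-339 + 106)/272)*(427172 + 246464) = (63 + (225/272)*(-233))*673636 = (63 - 52425/272)*673636 = -35289/272*673636 = -5942985201/68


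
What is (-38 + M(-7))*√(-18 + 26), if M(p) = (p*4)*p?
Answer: 316*√2 ≈ 446.89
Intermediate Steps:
M(p) = 4*p² (M(p) = (4*p)*p = 4*p²)
(-38 + M(-7))*√(-18 + 26) = (-38 + 4*(-7)²)*√(-18 + 26) = (-38 + 4*49)*√8 = (-38 + 196)*(2*√2) = 158*(2*√2) = 316*√2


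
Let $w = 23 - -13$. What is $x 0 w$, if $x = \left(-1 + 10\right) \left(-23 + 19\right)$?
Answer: $0$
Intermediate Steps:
$w = 36$ ($w = 23 + 13 = 36$)
$x = -36$ ($x = 9 \left(-4\right) = -36$)
$x 0 w = \left(-36\right) 0 \cdot 36 = 0 \cdot 36 = 0$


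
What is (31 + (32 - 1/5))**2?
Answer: 98596/25 ≈ 3943.8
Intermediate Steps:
(31 + (32 - 1/5))**2 = (31 + 159/5)**2 = (314/5)**2 = 98596/25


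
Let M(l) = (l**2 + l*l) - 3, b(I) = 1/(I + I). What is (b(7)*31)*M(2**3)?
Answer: 3875/14 ≈ 276.79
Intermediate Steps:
b(I) = 1/(2*I)
M(l) = -3 + 2*l**2 (M(l) = (l**2 + l**2) - 3 = 2*l**2 - 3 = -3 + 2*l**2)
(b(7)*31)*M(2**3) = (((1/2)/7)*31)*(-3 + 2*(2**3)**2) = (((1/2)*(1/7))*31)*(-3 + 2*8**2) = ((1/14)*31)*(-3 + 2*64) = 31*(-3 + 128)/14 = (31/14)*125 = 3875/14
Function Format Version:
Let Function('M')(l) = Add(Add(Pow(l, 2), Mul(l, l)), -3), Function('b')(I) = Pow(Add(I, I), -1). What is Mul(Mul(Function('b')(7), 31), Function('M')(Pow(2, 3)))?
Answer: Rational(3875, 14) ≈ 276.79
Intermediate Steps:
Function('b')(I) = Mul(Rational(1, 2), Pow(I, -1)) (Function('b')(I) = Pow(Mul(2, I), -1) = Mul(Rational(1, 2), Pow(I, -1)))
Function('M')(l) = Add(-3, Mul(2, Pow(l, 2))) (Function('M')(l) = Add(Add(Pow(l, 2), Pow(l, 2)), -3) = Add(Mul(2, Pow(l, 2)), -3) = Add(-3, Mul(2, Pow(l, 2))))
Mul(Mul(Function('b')(7), 31), Function('M')(Pow(2, 3))) = Mul(Mul(Mul(Rational(1, 2), Pow(7, -1)), 31), Add(-3, Mul(2, Pow(Pow(2, 3), 2)))) = Mul(Mul(Mul(Rational(1, 2), Rational(1, 7)), 31), Add(-3, Mul(2, Pow(8, 2)))) = Mul(Mul(Rational(1, 14), 31), Add(-3, Mul(2, 64))) = Mul(Rational(31, 14), Add(-3, 128)) = Mul(Rational(31, 14), 125) = Rational(3875, 14)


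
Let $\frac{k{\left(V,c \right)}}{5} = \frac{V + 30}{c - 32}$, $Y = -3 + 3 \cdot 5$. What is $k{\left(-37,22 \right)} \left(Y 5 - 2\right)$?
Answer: $203$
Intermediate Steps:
$Y = 12$ ($Y = -3 + 15 = 12$)
$k{\left(V,c \right)} = \frac{5 \left(30 + V\right)}{-32 + c}$ ($k{\left(V,c \right)} = 5 \frac{V + 30}{c - 32} = 5 \frac{30 + V}{-32 + c} = \frac{5 \left(30 + V\right)}{-32 + c}$)
$k{\left(-37,22 \right)} \left(Y 5 - 2\right) = \frac{5 \left(30 - 37\right)}{-32 + 22} \left(12 \cdot 5 - 2\right) = 5 \frac{1}{-10} \left(-7\right) \left(60 - 2\right) = 5 \left(- \frac{1}{10}\right) \left(-7\right) 58 = \frac{7}{2} \cdot 58 = 203$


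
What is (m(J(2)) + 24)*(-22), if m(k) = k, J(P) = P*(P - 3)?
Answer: -484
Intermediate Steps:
J(P) = P*(-3 + P)
(m(J(2)) + 24)*(-22) = (2*(-3 + 2) + 24)*(-22) = (2*(-1) + 24)*(-22) = (-2 + 24)*(-22) = 22*(-22) = -484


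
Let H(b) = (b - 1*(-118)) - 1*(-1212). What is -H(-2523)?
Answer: 1193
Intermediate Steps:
H(b) = 1330 + b (H(b) = (b + 118) + 1212 = (118 + b) + 1212 = 1330 + b)
-H(-2523) = -(1330 - 2523) = -1*(-1193) = 1193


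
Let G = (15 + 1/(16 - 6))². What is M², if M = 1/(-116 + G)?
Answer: 10000/125462401 ≈ 7.9705e-5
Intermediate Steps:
G = 22801/100 (G = (15 + 1/10)² = (15 + ⅒)² = (151/10)² = 22801/100 ≈ 228.01)
M = 100/11201 (M = 1/(-116 + 22801/100) = 1/(11201/100) = 100/11201 ≈ 0.0089278)
M² = (100/11201)² = 10000/125462401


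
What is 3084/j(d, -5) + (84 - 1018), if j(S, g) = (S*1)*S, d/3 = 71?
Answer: -14123854/15123 ≈ -933.93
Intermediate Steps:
d = 213 (d = 3*71 = 213)
j(S, g) = S² (j(S, g) = S*S = S²)
3084/j(d, -5) + (84 - 1018) = 3084/(213²) + (84 - 1018) = 3084/45369 - 934 = 3084*(1/45369) - 934 = 1028/15123 - 934 = -14123854/15123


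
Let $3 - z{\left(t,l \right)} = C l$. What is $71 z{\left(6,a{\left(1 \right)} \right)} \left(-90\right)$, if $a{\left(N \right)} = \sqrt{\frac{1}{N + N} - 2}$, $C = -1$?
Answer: $-19170 - 3195 i \sqrt{6} \approx -19170.0 - 7826.1 i$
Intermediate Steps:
$a{\left(N \right)} = \sqrt{-2 + \frac{1}{2 N}}$ ($a{\left(N \right)} = \sqrt{\frac{1}{2 N} - 2} = \sqrt{-2 + \frac{1}{2 N}}$)
$z{\left(t,l \right)} = 3 + l$ ($z{\left(t,l \right)} = 3 - - l = 3 + l$)
$71 z{\left(6,a{\left(1 \right)} \right)} \left(-90\right) = 71 \left(3 + \frac{\sqrt{-8 + \frac{2}{1}}}{2}\right) \left(-90\right) = 71 \left(3 + \frac{\sqrt{-8 + 2 \cdot 1}}{2}\right) \left(-90\right) = 71 \left(3 + \frac{\sqrt{-8 + 2}}{2}\right) \left(-90\right) = 71 \left(3 + \frac{\sqrt{-6}}{2}\right) \left(-90\right) = 71 \left(3 + \frac{i \sqrt{6}}{2}\right) \left(-90\right) = \left(213 + \frac{71 i \sqrt{6}}{2}\right) \left(-90\right) = -19170 - 3195 i \sqrt{6}$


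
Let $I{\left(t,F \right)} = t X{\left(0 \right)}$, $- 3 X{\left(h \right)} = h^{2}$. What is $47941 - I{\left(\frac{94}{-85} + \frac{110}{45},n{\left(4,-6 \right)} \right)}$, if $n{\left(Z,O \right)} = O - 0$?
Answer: $47941$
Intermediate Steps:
$X{\left(h \right)} = - \frac{h^{2}}{3}$
$n{\left(Z,O \right)} = O$ ($n{\left(Z,O \right)} = O + 0 = O$)
$I{\left(t,F \right)} = 0$ ($I{\left(t,F \right)} = t \left(- \frac{0^{2}}{3}\right) = t \left(\left(- \frac{1}{3}\right) 0\right) = t 0 = 0$)
$47941 - I{\left(\frac{94}{-85} + \frac{110}{45},n{\left(4,-6 \right)} \right)} = 47941 - 0 = 47941 + 0 = 47941$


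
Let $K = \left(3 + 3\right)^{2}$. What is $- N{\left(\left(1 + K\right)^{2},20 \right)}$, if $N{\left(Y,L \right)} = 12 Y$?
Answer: $-16428$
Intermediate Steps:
$K = 36$ ($K = 6^{2} = 36$)
$- N{\left(\left(1 + K\right)^{2},20 \right)} = - 12 \left(1 + 36\right)^{2} = - 12 \cdot 37^{2} = - 12 \cdot 1369 = \left(-1\right) 16428 = -16428$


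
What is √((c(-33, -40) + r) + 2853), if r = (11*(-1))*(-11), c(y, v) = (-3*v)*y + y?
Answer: I*√1019 ≈ 31.922*I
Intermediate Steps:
c(y, v) = y - 3*v*y (c(y, v) = -3*v*y + y = y - 3*v*y)
r = 121 (r = -11*(-11) = 121)
√((c(-33, -40) + r) + 2853) = √((-33*(1 - 3*(-40)) + 121) + 2853) = √((-33*(1 + 120) + 121) + 2853) = √((-33*121 + 121) + 2853) = √((-3993 + 121) + 2853) = √(-3872 + 2853) = √(-1019) = I*√1019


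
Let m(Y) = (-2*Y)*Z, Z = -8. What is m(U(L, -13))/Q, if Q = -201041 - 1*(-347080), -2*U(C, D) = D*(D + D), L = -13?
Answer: -2704/146039 ≈ -0.018516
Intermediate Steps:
U(C, D) = -D**2 (U(C, D) = -D*(D + D)/2 = -D*2*D/2 = -D**2)
m(Y) = 16*Y (m(Y) = -2*Y*(-8) = 16*Y)
Q = 146039 (Q = -201041 + 347080 = 146039)
m(U(L, -13))/Q = (16*(-1*(-13)**2))/146039 = (16*(-1*169))*(1/146039) = (16*(-169))*(1/146039) = -2704*1/146039 = -2704/146039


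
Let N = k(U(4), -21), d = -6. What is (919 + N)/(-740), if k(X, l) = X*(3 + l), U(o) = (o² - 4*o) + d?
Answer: -1027/740 ≈ -1.3878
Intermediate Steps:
U(o) = -6 + o² - 4*o (U(o) = (o² - 4*o) - 6 = -6 + o² - 4*o)
N = 108 (N = (-6 + 4² - 4*4)*(3 - 21) = (-6 + 16 - 16)*(-18) = -6*(-18) = 108)
(919 + N)/(-740) = (919 + 108)/(-740) = -1/740*1027 = -1027/740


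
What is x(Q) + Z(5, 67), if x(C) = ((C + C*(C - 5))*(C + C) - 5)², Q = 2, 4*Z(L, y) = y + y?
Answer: 949/2 ≈ 474.50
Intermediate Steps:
Z(L, y) = y/2 (Z(L, y) = (y + y)/4 = (2*y)/4 = y/2)
x(C) = (-5 + 2*C*(C + C*(-5 + C)))² (x(C) = ((C + C*(-5 + C))*(2*C) - 5)² = (2*C*(C + C*(-5 + C)) - 5)² = (-5 + 2*C*(C + C*(-5 + C)))²)
x(Q) + Z(5, 67) = (5 - 2*2³ + 8*2²)² + (½)*67 = (5 - 2*8 + 8*4)² + 67/2 = (5 - 16 + 32)² + 67/2 = 21² + 67/2 = 441 + 67/2 = 949/2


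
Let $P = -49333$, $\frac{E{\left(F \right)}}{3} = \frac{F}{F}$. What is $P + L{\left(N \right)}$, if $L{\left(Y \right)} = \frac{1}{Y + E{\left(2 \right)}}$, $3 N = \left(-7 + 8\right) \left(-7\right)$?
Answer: $- \frac{98663}{2} \approx -49332.0$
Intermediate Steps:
$N = - \frac{7}{3}$ ($N = \frac{\left(-7 + 8\right) \left(-7\right)}{3} = \frac{1 \left(-7\right)}{3} = \frac{1}{3} \left(-7\right) = - \frac{7}{3} \approx -2.3333$)
$E{\left(F \right)} = 3$ ($E{\left(F \right)} = 3 \frac{F}{F} = 3 \cdot 1 = 3$)
$L{\left(Y \right)} = \frac{1}{3 + Y}$ ($L{\left(Y \right)} = \frac{1}{Y + 3} = \frac{1}{3 + Y}$)
$P + L{\left(N \right)} = -49333 + \frac{1}{3 - \frac{7}{3}} = -49333 + \frac{1}{\frac{2}{3}} = -49333 + \frac{3}{2} = - \frac{98663}{2}$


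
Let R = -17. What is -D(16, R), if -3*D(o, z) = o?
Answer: 16/3 ≈ 5.3333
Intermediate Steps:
D(o, z) = -o/3
-D(16, R) = -(-1)*16/3 = -1*(-16/3) = 16/3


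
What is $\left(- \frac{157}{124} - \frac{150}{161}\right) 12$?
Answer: $- \frac{131631}{4991} \approx -26.374$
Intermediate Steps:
$\left(- \frac{157}{124} - \frac{150}{161}\right) 12 = \left(- \frac{43877}{19964}\right) 12 = - \frac{131631}{4991}$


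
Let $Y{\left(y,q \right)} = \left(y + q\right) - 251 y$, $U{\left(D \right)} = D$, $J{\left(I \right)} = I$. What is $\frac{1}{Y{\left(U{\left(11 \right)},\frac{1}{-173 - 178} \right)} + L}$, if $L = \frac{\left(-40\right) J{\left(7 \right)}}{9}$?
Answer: $- \frac{351}{976171} \approx -0.00035957$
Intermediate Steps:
$L = - \frac{280}{9}$ ($L = \frac{\left(-40\right) 7}{9} = \left(-280\right) \frac{1}{9} = - \frac{280}{9} \approx -31.111$)
$Y{\left(y,q \right)} = q - 250 y$ ($Y{\left(y,q \right)} = \left(q + y\right) - 251 y = q - 250 y$)
$\frac{1}{Y{\left(U{\left(11 \right)},\frac{1}{-173 - 178} \right)} + L} = \frac{1}{\left(\frac{1}{-173 - 178} - 2750\right) - \frac{280}{9}} = \frac{1}{\left(\frac{1}{-351} - 2750\right) - \frac{280}{9}} = \frac{1}{\left(- \frac{1}{351} - 2750\right) - \frac{280}{9}} = \frac{1}{- \frac{965251}{351} - \frac{280}{9}} = \frac{1}{- \frac{976171}{351}} = - \frac{351}{976171}$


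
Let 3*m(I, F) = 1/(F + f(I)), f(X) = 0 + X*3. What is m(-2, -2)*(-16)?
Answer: ⅔ ≈ 0.66667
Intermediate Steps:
f(X) = 3*X (f(X) = 0 + 3*X = 3*X)
m(I, F) = 1/(3*(F + 3*I))
m(-2, -2)*(-16) = (1/(3*(-2 + 3*(-2))))*(-16) = (1/(3*(-2 - 6)))*(-16) = ((⅓)/(-8))*(-16) = ((⅓)*(-⅛))*(-16) = -1/24*(-16) = ⅔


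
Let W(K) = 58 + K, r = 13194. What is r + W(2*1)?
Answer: 13254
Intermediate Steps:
r + W(2*1) = 13194 + (58 + 2*1) = 13194 + (58 + 2) = 13194 + 60 = 13254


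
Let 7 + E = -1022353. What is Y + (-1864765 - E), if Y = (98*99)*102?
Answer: 147199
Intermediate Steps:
E = -1022360 (E = -7 - 1022353 = -1022360)
Y = 989604 (Y = 9702*102 = 989604)
Y + (-1864765 - E) = 989604 + (-1864765 - 1*(-1022360)) = 989604 + (-1864765 + 1022360) = 989604 - 842405 = 147199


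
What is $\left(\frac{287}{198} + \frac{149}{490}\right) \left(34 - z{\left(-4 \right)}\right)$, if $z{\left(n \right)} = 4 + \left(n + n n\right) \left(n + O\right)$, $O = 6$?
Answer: $\frac{85066}{8085} \approx 10.521$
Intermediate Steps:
$z{\left(n \right)} = 4 + \left(6 + n\right) \left(n + n^{2}\right)$ ($z{\left(n \right)} = 4 + \left(n + n n\right) \left(n + 6\right) = 4 + \left(n + n^{2}\right) \left(6 + n\right) = 4 + \left(6 + n\right) \left(n + n^{2}\right)$)
$\left(\frac{287}{198} + \frac{149}{490}\right) \left(34 - z{\left(-4 \right)}\right) = \left(\frac{287}{198} + \frac{149}{490}\right) \left(34 - \left(4 + \left(-4\right)^{3} + 6 \left(-4\right) + 7 \left(-4\right)^{2}\right)\right) = \left(287 \cdot \frac{1}{198} + 149 \cdot \frac{1}{490}\right) \left(34 - \left(4 - 64 - 24 + 7 \cdot 16\right)\right) = \left(\frac{287}{198} + \frac{149}{490}\right) \left(34 - \left(4 - 64 - 24 + 112\right)\right) = \frac{42533 \left(34 - 28\right)}{24255} = \frac{42533}{24255} \cdot 6 = \frac{85066}{8085}$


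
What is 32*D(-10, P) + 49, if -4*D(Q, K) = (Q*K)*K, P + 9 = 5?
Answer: 1329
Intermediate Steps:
P = -4 (P = -9 + 5 = -4)
D(Q, K) = -Q*K²/4 (D(Q, K) = -Q*K*K/4 = -K*Q*K/4 = -Q*K²/4)
32*D(-10, P) + 49 = 32*(-¼*(-10)*(-4)²) + 49 = 32*(-¼*(-10)*16) + 49 = 32*40 + 49 = 1280 + 49 = 1329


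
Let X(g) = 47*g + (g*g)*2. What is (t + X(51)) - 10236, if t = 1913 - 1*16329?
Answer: -17053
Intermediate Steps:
t = -14416 (t = 1913 - 16329 = -14416)
X(g) = 2*g**2 + 47*g (X(g) = 47*g + g**2*2 = 47*g + 2*g**2 = 2*g**2 + 47*g)
(t + X(51)) - 10236 = (-14416 + 51*(47 + 2*51)) - 10236 = (-14416 + 51*(47 + 102)) - 10236 = (-14416 + 51*149) - 10236 = (-14416 + 7599) - 10236 = -6817 - 10236 = -17053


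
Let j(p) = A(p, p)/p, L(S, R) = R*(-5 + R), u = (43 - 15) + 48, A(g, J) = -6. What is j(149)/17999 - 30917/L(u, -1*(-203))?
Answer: -82915028531/107794319094 ≈ -0.76920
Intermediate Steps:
u = 76 (u = 28 + 48 = 76)
j(p) = -6/p
j(149)/17999 - 30917/L(u, -1*(-203)) = -6/149/17999 - 30917*1/(203*(-5 - 1*(-203))) = -6*1/149*(1/17999) - 30917*1/(203*(-5 + 203)) = -6/149*1/17999 - 30917/(203*198) = -6/2681851 - 30917/40194 = -82915028531/107794319094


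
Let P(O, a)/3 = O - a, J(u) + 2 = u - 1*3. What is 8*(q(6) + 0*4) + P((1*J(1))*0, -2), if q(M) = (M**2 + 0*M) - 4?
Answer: 262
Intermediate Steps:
J(u) = -5 + u (J(u) = -2 + (u - 1*3) = -2 + (u - 3) = -2 + (-3 + u) = -5 + u)
P(O, a) = -3*a + 3*O (P(O, a) = 3*(O - a) = -3*a + 3*O)
q(M) = -4 + M**2 (q(M) = (M**2 + 0) - 4 = M**2 - 4 = -4 + M**2)
8*(q(6) + 0*4) + P((1*J(1))*0, -2) = 8*((-4 + 6**2) + 0*4) + (-3*(-2) + 3*((1*(-5 + 1))*0)) = 8*((-4 + 36) + 0) + (6 + 3*((1*(-4))*0)) = 8*(32 + 0) + (6 + 3*(-4*0)) = 8*32 + (6 + 3*0) = 256 + (6 + 0) = 256 + 6 = 262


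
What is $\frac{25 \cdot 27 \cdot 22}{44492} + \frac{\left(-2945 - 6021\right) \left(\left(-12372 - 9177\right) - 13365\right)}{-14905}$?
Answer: $- \frac{633068475789}{30143330} \approx -21002.0$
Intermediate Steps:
$\frac{25 \cdot 27 \cdot 22}{44492} + \frac{\left(-2945 - 6021\right) \left(\left(-12372 - 9177\right) - 13365\right)}{-14905} = 675 \cdot 22 \cdot \frac{1}{44492} + - 8966 \left(\left(-12372 - 9177\right) - 13365\right) \left(- \frac{1}{14905}\right) = 14850 \cdot \frac{1}{44492} + - 8966 \left(-21549 - 13365\right) \left(- \frac{1}{14905}\right) = \frac{7425}{22246} + \left(-8966\right) \left(-34914\right) \left(- \frac{1}{14905}\right) = \frac{7425}{22246} + 313038924 \left(- \frac{1}{14905}\right) = \frac{7425}{22246} - \frac{28458084}{1355} = - \frac{633068475789}{30143330}$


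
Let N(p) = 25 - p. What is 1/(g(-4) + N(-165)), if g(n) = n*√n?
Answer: 95/18082 + 2*I/9041 ≈ 0.0052538 + 0.00022121*I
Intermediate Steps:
g(n) = n^(3/2)
1/(g(-4) + N(-165)) = 1/((-4)^(3/2) + (25 - 1*(-165))) = 1/(-8*I + (25 + 165)) = 1/(-8*I + 190) = 1/(190 - 8*I) = (190 + 8*I)/36164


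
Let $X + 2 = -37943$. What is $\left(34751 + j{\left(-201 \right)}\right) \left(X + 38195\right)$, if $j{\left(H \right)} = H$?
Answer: $8637500$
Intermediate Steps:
$X = -37945$ ($X = -2 - 37943 = -37945$)
$\left(34751 + j{\left(-201 \right)}\right) \left(X + 38195\right) = \left(34751 - 201\right) \left(-37945 + 38195\right) = 34550 \cdot 250 = 8637500$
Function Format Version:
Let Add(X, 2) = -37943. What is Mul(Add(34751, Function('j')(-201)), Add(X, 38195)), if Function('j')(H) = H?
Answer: 8637500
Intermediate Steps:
X = -37945 (X = Add(-2, -37943) = -37945)
Mul(Add(34751, Function('j')(-201)), Add(X, 38195)) = Mul(Add(34751, -201), Add(-37945, 38195)) = Mul(34550, 250) = 8637500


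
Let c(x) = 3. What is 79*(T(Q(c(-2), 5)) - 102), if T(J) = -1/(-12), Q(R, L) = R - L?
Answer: -96617/12 ≈ -8051.4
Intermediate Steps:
T(J) = 1/12 (T(J) = -1*(-1/12) = 1/12)
79*(T(Q(c(-2), 5)) - 102) = 79*(1/12 - 102) = 79*(-1223/12) = -96617/12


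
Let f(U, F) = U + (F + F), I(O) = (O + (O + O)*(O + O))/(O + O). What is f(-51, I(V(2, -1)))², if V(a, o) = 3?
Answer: 1444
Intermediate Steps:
I(O) = (O + 4*O²)/(2*O) (I(O) = (O + (2*O)*(2*O))/((2*O)) = (O + 4*O²)*(1/(2*O)) = (O + 4*O²)/(2*O))
f(U, F) = U + 2*F
f(-51, I(V(2, -1)))² = (-51 + 2*(½ + 2*3))² = (-51 + 2*(½ + 6))² = (-51 + 2*(13/2))² = (-51 + 13)² = (-38)² = 1444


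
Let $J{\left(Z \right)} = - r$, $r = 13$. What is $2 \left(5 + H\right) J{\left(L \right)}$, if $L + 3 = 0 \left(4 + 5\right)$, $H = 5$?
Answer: $-260$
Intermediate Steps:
$L = -3$ ($L = -3 + 0 \left(4 + 5\right) = -3 + 0 \cdot 9 = -3 + 0 = -3$)
$J{\left(Z \right)} = -13$ ($J{\left(Z \right)} = \left(-1\right) 13 = -13$)
$2 \left(5 + H\right) J{\left(L \right)} = 2 \left(5 + 5\right) \left(-13\right) = 2 \cdot 10 \left(-13\right) = 20 \left(-13\right) = -260$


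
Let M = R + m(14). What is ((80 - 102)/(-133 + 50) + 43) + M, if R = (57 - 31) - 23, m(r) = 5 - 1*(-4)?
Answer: 4587/83 ≈ 55.265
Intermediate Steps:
m(r) = 9 (m(r) = 5 + 4 = 9)
R = 3 (R = 26 - 23 = 3)
M = 12 (M = 3 + 9 = 12)
((80 - 102)/(-133 + 50) + 43) + M = ((80 - 102)/(-133 + 50) + 43) + 12 = (-22/(-83) + 43) + 12 = (-22*(-1/83) + 43) + 12 = (22/83 + 43) + 12 = 3591/83 + 12 = 4587/83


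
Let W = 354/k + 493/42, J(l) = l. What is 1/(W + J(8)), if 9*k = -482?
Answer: 10122/132883 ≈ 0.076172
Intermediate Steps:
k = -482/9 (k = (⅑)*(-482) = -482/9 ≈ -53.556)
W = 51907/10122 (W = 354/(-482/9) + 493/42 = 354*(-9/482) + 493*(1/42) = -1593/241 + 493/42 = 51907/10122 ≈ 5.1281)
1/(W + J(8)) = 1/(51907/10122 + 8) = 1/(132883/10122) = 10122/132883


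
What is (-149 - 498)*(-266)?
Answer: 172102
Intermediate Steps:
(-149 - 498)*(-266) = -647*(-266) = 172102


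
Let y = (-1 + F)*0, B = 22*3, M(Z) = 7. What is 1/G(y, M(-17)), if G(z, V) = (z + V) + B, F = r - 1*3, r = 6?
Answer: 1/73 ≈ 0.013699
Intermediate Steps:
F = 3 (F = 6 - 1*3 = 6 - 3 = 3)
B = 66
y = 0 (y = (-1 + 3)*0 = 2*0 = 0)
G(z, V) = 66 + V + z (G(z, V) = (z + V) + 66 = (V + z) + 66 = 66 + V + z)
1/G(y, M(-17)) = 1/(66 + 7 + 0) = 1/73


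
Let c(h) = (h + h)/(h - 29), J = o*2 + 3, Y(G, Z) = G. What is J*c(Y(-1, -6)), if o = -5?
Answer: -7/15 ≈ -0.46667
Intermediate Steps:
J = -7 (J = -5*2 + 3 = -10 + 3 = -7)
c(h) = 2*h/(-29 + h) (c(h) = (2*h)/(-29 + h) = 2*h/(-29 + h))
J*c(Y(-1, -6)) = -14*(-1)/(-29 - 1) = -14*(-1)/(-30) = -14*(-1)*(-1)/30 = -7*1/15 = -7/15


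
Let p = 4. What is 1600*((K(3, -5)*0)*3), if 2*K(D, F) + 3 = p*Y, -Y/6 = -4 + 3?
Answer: 0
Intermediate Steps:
Y = 6 (Y = -6*(-4 + 3) = -6*(-1) = 6)
K(D, F) = 21/2 (K(D, F) = -3/2 + (4*6)/2 = -3/2 + (½)*24 = -3/2 + 12 = 21/2)
1600*((K(3, -5)*0)*3) = 1600*(((21/2)*0)*3) = 1600*(0*3) = 1600*0 = 0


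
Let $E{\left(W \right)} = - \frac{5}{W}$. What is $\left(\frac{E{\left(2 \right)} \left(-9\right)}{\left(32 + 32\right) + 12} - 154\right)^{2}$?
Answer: $\frac{545829769}{23104} \approx 23625.0$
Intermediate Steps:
$\left(\frac{E{\left(2 \right)} \left(-9\right)}{\left(32 + 32\right) + 12} - 154\right)^{2} = \left(\frac{- \frac{5}{2} \left(-9\right)}{\left(32 + 32\right) + 12} - 154\right)^{2} = \left(\frac{\left(-5\right) \frac{1}{2} \left(-9\right)}{64 + 12} - 154\right)^{2} = \left(\frac{\left(- \frac{5}{2}\right) \left(-9\right)}{76} - 154\right)^{2} = \left(\frac{45}{2} \cdot \frac{1}{76} - 154\right)^{2} = \left(\frac{45}{152} - 154\right)^{2} = \left(- \frac{23363}{152}\right)^{2} = \frac{545829769}{23104}$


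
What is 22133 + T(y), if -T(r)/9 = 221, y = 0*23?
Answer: 20144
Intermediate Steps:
y = 0
T(r) = -1989 (T(r) = -9*221 = -1989)
22133 + T(y) = 22133 - 1989 = 20144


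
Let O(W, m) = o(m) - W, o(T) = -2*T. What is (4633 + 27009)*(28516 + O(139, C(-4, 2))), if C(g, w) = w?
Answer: 897778466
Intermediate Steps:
O(W, m) = -W - 2*m (O(W, m) = -2*m - W = -W - 2*m)
(4633 + 27009)*(28516 + O(139, C(-4, 2))) = (4633 + 27009)*(28516 + (-1*139 - 2*2)) = 31642*(28516 + (-139 - 4)) = 31642*(28516 - 143) = 31642*28373 = 897778466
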